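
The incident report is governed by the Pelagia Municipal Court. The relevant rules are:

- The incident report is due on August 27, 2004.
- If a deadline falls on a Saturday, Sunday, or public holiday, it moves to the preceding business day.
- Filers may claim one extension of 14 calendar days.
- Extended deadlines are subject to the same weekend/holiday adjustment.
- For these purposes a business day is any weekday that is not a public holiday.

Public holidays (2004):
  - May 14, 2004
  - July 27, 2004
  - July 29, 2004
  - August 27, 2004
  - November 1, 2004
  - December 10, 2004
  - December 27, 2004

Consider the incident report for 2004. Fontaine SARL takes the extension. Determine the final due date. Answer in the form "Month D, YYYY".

Start from the fixed due date, August 27, 2004.
August 27, 2004 falls on a listed holiday. Rolling to the preceding business day gives August 26, 2004, a Thursday.
Add the 14 calendar-day extension to August 26, 2004: September 9, 2004.
Since September 9, 2004 is a Thursday and not a holiday, the date is unchanged.
Deadline: September 9, 2004.

September 9, 2004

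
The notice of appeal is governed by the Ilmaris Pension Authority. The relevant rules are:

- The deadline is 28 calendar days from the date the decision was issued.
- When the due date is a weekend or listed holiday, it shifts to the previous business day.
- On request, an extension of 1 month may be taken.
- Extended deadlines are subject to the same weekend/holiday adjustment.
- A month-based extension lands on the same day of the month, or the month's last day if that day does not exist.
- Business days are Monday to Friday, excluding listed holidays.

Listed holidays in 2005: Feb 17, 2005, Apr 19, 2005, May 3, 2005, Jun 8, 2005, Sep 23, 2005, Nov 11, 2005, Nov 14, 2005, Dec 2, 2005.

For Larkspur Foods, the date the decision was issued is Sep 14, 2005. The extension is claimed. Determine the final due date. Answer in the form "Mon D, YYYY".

Nov 10, 2005

Trigger date Sep 14, 2005 + 28 calendar days = Oct 12, 2005.
Oct 12, 2005 falls on a Wednesday, which is a business day, so no adjustment is needed.
Applying the 1 month extension: 1 month after Oct 12, 2005 is Nov 12, 2005.
Nov 12, 2005 is a Saturday, so it moves to the preceding business day, Nov 10, 2005 (Thursday).
Final deadline: Nov 10, 2005.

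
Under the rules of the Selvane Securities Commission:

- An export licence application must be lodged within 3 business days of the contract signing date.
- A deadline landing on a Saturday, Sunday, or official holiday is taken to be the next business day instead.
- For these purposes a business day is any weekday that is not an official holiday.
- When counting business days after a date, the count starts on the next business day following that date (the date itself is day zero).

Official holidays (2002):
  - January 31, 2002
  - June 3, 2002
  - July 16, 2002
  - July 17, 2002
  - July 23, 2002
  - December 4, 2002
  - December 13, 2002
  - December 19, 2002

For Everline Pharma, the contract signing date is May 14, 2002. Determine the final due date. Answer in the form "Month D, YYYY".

May 17, 2002

Starting the day after May 14, 2002 and counting 3 business days lands on May 17, 2002.
Since May 17, 2002 is a Friday and not a holiday, the date is unchanged.
Final deadline: May 17, 2002.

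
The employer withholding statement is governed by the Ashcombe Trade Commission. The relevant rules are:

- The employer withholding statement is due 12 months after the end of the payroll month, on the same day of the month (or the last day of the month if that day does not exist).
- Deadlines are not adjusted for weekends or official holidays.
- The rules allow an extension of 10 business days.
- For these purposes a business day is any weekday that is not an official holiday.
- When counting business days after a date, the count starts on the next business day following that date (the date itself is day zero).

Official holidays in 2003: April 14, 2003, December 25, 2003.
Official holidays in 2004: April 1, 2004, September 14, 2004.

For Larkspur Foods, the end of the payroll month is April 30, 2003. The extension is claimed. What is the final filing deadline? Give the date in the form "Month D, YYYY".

May 14, 2004

12 months from April 30, 2003 is April 30, 2004.
No adjustment is made for weekends or holidays, so April 30, 2004 stands.
Applying the 10-business-day extension: 10 business days after April 30, 2004 is May 14, 2004.
No adjustment is made for weekends or holidays, so May 14, 2004 stands.
The final due date is May 14, 2004.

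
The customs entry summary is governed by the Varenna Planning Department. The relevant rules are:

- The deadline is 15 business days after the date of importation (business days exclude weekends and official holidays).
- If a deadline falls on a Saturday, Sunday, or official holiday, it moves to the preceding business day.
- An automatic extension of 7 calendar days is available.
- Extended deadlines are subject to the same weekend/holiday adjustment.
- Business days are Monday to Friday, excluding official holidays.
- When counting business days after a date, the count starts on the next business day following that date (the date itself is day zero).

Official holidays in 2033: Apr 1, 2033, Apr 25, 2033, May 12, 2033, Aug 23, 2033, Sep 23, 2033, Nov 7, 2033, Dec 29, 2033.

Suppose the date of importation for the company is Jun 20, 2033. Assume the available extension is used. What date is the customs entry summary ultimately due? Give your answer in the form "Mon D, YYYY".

Jul 18, 2033

15 business days after Jun 20, 2033, excluding weekends and holidays, is Jul 11, 2033.
Jul 11, 2033 falls on a Monday, which is a business day, so no adjustment is needed.
Add the 7 calendar-day extension to Jul 11, 2033: Jul 18, 2033.
Jul 18, 2033 falls on a Monday, which is a business day, so no adjustment is needed.
The final due date is Jul 18, 2033.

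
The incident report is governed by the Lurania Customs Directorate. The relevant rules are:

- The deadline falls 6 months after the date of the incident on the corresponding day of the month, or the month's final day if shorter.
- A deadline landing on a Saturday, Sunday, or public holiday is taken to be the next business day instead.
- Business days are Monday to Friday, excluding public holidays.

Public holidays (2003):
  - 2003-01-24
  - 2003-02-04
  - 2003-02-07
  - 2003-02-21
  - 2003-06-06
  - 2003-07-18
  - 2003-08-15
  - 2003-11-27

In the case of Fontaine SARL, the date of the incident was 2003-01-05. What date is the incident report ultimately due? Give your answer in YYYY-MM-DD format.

Moving 6 months forward from 2003-01-05 on the corresponding day gives 2003-07-05.
2003-07-05 is a Saturday; the next business day is 2003-07-07 (Monday).
So the filing is due 2003-07-07.

2003-07-07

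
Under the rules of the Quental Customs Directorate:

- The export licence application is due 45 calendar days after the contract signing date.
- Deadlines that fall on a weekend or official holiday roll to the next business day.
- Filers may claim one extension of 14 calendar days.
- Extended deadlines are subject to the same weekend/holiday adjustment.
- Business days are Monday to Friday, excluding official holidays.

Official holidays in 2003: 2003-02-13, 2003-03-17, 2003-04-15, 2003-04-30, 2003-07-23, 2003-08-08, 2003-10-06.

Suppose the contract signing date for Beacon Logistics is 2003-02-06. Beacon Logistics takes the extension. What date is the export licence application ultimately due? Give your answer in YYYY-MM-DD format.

Trigger date 2003-02-06 + 45 calendar days = 2003-03-23.
2003-03-23 is a Sunday; the next business day is 2003-03-24 (Monday).
With the 14-day extension, 2003-03-24 becomes 2003-04-07.
2003-04-07 falls on a Monday, which is a business day, so no adjustment is needed.
So the filing is due 2003-04-07.

2003-04-07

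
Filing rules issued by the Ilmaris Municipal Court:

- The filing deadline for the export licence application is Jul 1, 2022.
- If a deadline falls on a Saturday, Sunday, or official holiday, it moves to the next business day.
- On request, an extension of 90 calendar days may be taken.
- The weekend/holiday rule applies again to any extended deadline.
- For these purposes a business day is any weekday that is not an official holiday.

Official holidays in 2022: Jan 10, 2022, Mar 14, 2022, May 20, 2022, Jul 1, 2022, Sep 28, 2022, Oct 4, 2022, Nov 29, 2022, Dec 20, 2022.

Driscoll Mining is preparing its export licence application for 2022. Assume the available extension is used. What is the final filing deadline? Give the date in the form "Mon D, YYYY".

Oct 3, 2022

The stated deadline is Jul 1, 2022.
Jul 1, 2022 falls on a listed holiday. Rolling to the next business day gives Jul 4, 2022, a Monday.
With the 90-day extension, Jul 4, 2022 becomes Oct 2, 2022.
Because Oct 2, 2022 is a Sunday, the deadline becomes Oct 3, 2022 (Monday).
So the filing is due Oct 3, 2022.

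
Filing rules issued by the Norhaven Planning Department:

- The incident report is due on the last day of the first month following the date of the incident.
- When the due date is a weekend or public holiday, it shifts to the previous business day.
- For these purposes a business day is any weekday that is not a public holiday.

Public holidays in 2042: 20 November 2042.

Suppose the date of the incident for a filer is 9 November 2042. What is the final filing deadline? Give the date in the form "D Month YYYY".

1 month after 9 November 2042 falls in December 2042; the last day of that month is 31 December 2042.
Since 31 December 2042 is a Wednesday and not a holiday, the date is unchanged.
Deadline: 31 December 2042.

31 December 2042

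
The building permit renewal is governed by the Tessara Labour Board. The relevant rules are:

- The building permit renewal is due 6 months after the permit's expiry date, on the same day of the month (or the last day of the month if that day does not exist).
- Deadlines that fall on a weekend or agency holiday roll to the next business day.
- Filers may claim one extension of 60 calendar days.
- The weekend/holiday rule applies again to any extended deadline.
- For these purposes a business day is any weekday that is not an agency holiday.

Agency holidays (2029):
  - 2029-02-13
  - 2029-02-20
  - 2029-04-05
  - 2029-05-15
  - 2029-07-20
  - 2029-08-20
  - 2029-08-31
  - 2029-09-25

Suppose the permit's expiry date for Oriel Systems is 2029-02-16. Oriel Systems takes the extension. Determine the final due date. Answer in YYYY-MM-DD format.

2029-10-15

Moving 6 months forward from 2029-02-16 on the corresponding day gives 2029-08-16.
2029-08-16 (Thursday) is already a business day.
Applying the 60-calendar-day extension: 2029-08-16 + 60 days = 2029-10-15.
2029-10-15 falls on a Monday, which is a business day, so no adjustment is needed.
Deadline: 2029-10-15.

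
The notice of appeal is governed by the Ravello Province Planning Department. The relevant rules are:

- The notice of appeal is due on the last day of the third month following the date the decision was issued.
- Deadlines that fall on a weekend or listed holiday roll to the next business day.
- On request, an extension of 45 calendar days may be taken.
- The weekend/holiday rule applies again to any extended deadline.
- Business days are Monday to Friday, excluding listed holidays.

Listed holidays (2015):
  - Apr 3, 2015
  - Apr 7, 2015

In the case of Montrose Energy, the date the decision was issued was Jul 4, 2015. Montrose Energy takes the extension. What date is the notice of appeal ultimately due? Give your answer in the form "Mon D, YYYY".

The third month after Jul 4, 2015 is October 2015, whose last day is Oct 31, 2015.
Oct 31, 2015 is a Saturday; the next business day is Nov 2, 2015 (Monday).
The 45-calendar-day extension moves the deadline from Nov 2, 2015 to Dec 17, 2015.
Since Dec 17, 2015 is a Thursday and not a holiday, the date is unchanged.
Final deadline: Dec 17, 2015.

Dec 17, 2015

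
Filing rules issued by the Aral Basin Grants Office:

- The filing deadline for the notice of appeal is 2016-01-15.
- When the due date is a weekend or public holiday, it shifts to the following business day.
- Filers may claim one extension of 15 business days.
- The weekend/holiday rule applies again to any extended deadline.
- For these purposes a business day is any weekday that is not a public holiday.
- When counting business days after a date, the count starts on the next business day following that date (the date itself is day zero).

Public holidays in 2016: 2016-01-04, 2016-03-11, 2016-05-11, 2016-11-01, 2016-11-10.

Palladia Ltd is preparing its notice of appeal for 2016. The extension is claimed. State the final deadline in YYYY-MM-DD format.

2016-02-05

The statutory due date is 2016-01-15.
2016-01-15 (Friday) is already a business day.
Applying the 15-business-day extension: 15 business days after 2016-01-15 is 2016-02-05.
2016-02-05 is a Friday and not a listed holiday, so it stands.
The final due date is 2016-02-05.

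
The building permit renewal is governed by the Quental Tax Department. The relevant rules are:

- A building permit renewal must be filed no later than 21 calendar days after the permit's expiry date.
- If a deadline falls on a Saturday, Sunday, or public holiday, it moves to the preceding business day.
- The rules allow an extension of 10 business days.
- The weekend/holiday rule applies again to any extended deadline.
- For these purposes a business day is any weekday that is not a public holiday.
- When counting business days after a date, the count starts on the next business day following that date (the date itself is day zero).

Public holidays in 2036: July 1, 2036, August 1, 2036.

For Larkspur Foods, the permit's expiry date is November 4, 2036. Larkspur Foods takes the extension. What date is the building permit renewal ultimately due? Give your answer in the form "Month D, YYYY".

December 9, 2036

21 calendar days after November 4, 2036 is November 25, 2036.
Since November 25, 2036 is a Tuesday and not a holiday, the date is unchanged.
Applying the 10-business-day extension: 10 business days after November 25, 2036 is December 9, 2036.
December 9, 2036 is a Tuesday and not a listed holiday, so it stands.
So the filing is due December 9, 2036.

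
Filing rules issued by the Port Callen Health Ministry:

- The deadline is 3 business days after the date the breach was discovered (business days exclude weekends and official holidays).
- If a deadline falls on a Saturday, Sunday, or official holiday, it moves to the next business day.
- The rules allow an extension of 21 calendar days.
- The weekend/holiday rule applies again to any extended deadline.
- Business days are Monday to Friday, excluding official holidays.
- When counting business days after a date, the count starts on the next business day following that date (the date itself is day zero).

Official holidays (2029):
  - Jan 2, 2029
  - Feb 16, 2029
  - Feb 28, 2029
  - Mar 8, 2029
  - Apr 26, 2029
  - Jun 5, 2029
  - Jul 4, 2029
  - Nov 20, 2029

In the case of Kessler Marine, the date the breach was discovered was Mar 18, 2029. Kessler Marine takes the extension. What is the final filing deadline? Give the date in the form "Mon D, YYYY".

Counting 3 business days after Mar 18, 2029 (skipping weekends and listed holidays) reaches Mar 21, 2029.
Mar 21, 2029 falls on a Wednesday, which is a business day, so no adjustment is needed.
The 21-calendar-day extension moves the deadline from Mar 21, 2029 to Apr 11, 2029.
Apr 11, 2029 is a Wednesday and not a listed holiday, so it stands.
So the filing is due Apr 11, 2029.

Apr 11, 2029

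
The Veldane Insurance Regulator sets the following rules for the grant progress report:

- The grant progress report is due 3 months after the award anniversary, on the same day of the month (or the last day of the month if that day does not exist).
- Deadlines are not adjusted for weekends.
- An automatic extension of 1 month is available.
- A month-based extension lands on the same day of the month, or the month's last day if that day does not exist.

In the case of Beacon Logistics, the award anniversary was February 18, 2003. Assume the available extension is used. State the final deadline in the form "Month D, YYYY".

3 months from February 18, 2003 is May 18, 2003.
May 18, 2003 is a Sunday; no weekend or holiday adjustment applies.
Add 1 month to May 18, 2003: June 18, 2003.
No adjustment is made for weekends or holidays, so June 18, 2003 stands.
The final due date is June 18, 2003.

June 18, 2003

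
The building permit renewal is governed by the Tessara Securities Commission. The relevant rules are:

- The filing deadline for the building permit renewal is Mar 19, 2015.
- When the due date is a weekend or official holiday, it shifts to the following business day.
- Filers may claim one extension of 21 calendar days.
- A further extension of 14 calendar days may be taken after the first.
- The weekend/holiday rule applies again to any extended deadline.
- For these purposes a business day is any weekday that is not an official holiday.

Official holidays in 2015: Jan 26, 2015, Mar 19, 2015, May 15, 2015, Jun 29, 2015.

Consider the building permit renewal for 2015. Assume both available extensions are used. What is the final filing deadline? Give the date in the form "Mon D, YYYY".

The stated deadline is Mar 19, 2015.
Mar 19, 2015 is a listed holiday; the next business day is Mar 20, 2015 (Friday).
The 21-calendar-day extension moves the deadline from Mar 20, 2015 to Apr 10, 2015.
Apr 10, 2015 is a Friday and not a listed holiday, so it stands.
Add the 14 calendar-day extension to Apr 10, 2015: Apr 24, 2015.
Apr 24, 2015 (Friday) is already a business day.
Deadline: Apr 24, 2015.

Apr 24, 2015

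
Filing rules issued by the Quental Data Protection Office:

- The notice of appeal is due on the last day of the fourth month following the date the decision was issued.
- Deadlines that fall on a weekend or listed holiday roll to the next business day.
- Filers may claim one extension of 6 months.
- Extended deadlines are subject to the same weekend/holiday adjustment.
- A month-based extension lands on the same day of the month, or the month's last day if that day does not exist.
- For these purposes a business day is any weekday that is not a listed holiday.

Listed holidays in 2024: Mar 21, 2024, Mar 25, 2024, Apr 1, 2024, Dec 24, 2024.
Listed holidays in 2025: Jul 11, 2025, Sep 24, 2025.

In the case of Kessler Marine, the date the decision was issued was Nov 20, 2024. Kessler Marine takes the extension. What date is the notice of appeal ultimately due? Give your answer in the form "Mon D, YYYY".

4 months after Nov 20, 2024 is March 2025; that month ends on Mar 31, 2025.
Mar 31, 2025 (Monday) is already a business day.
Applying the 6 months extension: 6 months after Mar 31, 2025 is Sep 30, 2025 (day 31 does not exist in September, so the month's last day is used).
Since Sep 30, 2025 is a Tuesday and not a holiday, the date is unchanged.
So the filing is due Sep 30, 2025.

Sep 30, 2025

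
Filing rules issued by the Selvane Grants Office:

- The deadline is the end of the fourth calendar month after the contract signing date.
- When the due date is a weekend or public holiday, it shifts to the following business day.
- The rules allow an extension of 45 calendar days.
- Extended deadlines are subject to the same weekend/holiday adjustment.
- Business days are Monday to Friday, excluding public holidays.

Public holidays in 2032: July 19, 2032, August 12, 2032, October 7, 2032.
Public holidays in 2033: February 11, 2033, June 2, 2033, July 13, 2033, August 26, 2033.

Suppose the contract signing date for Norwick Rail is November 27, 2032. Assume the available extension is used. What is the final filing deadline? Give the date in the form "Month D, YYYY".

May 16, 2033

4 months after November 27, 2032 falls in March 2033; the last day of that month is March 31, 2033.
March 31, 2033 is a Thursday and not a listed holiday, so it stands.
The 45-calendar-day extension moves the deadline from March 31, 2033 to May 15, 2033.
May 15, 2033 is a Sunday, so it moves to the next business day, May 16, 2033 (Monday).
Deadline: May 16, 2033.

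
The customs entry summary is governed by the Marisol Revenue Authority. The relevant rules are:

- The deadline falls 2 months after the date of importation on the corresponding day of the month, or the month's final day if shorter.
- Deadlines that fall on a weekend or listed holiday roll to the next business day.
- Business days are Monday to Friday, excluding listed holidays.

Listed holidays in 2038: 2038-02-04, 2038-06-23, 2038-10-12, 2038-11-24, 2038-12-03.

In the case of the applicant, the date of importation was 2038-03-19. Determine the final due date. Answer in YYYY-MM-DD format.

2038-05-19

2 months from 2038-03-19 is 2038-05-19.
2038-05-19 is a Wednesday and not a listed holiday, so it stands.
The final due date is 2038-05-19.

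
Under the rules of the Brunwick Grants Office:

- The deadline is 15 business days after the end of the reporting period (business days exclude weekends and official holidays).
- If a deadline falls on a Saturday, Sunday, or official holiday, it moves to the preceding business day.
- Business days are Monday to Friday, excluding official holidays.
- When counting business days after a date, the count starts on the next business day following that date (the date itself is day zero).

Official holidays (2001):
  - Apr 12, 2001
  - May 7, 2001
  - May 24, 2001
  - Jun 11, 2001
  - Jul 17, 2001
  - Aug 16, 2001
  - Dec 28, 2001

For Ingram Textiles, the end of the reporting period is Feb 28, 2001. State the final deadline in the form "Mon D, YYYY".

Mar 21, 2001

Counting 15 business days after Feb 28, 2001 (skipping weekends and listed holidays) reaches Mar 21, 2001.
Mar 21, 2001 is a Wednesday and not a listed holiday, so it stands.
So the filing is due Mar 21, 2001.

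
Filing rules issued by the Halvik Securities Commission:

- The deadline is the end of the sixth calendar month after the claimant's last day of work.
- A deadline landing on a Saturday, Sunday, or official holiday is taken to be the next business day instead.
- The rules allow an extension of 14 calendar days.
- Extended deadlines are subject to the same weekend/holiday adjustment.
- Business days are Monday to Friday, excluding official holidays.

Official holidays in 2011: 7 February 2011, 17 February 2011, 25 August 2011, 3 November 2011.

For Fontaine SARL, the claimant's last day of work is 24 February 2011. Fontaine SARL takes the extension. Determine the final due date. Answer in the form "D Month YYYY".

14 September 2011

The sixth month after 24 February 2011 is August 2011, whose last day is 31 August 2011.
Since 31 August 2011 is a Wednesday and not a holiday, the date is unchanged.
Add the 14 calendar-day extension to 31 August 2011: 14 September 2011.
14 September 2011 is a Wednesday and not a listed holiday, so it stands.
So the filing is due 14 September 2011.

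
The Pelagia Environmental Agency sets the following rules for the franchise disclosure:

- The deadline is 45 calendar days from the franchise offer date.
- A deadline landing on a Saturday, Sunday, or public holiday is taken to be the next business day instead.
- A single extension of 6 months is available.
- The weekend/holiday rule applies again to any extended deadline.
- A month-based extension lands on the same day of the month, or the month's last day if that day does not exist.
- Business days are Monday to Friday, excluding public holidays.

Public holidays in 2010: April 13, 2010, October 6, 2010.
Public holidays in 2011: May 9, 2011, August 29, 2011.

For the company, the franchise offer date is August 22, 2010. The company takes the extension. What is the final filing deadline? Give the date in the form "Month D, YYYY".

April 7, 2011

From August 22, 2010, 45 calendar days later is October 6, 2010.
October 6, 2010 is a listed holiday; the next business day is October 7, 2010 (Thursday).
The 6 months extension carries October 7, 2010 to April 7, 2011.
April 7, 2011 (Thursday) is already a business day.
So the filing is due April 7, 2011.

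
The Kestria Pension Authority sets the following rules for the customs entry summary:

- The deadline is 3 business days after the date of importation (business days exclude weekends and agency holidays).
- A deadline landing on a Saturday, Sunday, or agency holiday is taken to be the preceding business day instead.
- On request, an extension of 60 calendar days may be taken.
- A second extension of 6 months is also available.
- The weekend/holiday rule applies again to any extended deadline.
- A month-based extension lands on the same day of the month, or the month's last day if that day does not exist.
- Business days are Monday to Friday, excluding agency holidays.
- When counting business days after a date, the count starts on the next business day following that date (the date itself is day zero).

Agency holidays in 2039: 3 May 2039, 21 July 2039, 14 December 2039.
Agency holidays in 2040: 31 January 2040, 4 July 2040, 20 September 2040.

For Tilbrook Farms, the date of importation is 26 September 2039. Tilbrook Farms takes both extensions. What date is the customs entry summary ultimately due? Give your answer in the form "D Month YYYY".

Counting 3 business days after 26 September 2039 (skipping weekends and listed holidays) reaches 29 September 2039.
29 September 2039 falls on a Thursday, which is a business day, so no adjustment is needed.
The 60-calendar-day extension moves the deadline from 29 September 2039 to 28 November 2039.
28 November 2039 falls on a Monday, which is a business day, so no adjustment is needed.
Applying the 6 months extension: 6 months after 28 November 2039 is 28 May 2040.
28 May 2040 is a Monday and not a listed holiday, so it stands.
Deadline: 28 May 2040.

28 May 2040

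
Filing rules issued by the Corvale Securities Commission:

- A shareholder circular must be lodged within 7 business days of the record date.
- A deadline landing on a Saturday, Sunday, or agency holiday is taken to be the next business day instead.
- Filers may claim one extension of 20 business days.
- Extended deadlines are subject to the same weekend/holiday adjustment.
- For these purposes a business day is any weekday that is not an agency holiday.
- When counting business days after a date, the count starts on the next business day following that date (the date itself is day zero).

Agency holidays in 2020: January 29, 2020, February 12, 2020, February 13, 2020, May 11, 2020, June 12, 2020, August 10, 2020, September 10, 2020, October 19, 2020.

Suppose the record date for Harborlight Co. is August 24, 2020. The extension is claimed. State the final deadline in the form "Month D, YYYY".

7 business days after August 24, 2020, excluding weekends and holidays, is September 2, 2020.
September 2, 2020 falls on a Wednesday, which is a business day, so no adjustment is needed.
The 20-business-day extension runs from September 2, 2020 to October 1, 2020.
Since October 1, 2020 is a Thursday and not a holiday, the date is unchanged.
The final due date is October 1, 2020.

October 1, 2020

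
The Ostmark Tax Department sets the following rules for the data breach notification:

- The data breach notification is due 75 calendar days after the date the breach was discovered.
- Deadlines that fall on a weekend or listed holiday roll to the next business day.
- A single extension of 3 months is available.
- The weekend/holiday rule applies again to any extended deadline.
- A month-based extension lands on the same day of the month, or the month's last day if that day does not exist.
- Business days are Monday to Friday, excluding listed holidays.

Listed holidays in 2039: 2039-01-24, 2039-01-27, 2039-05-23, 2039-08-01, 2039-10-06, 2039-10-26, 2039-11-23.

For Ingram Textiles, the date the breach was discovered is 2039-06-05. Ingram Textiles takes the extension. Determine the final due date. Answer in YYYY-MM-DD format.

2039-11-21

Trigger date 2039-06-05 + 75 calendar days = 2039-08-19.
2039-08-19 falls on a Friday, which is a business day, so no adjustment is needed.
The 3 months extension carries 2039-08-19 to 2039-11-19.
Because 2039-11-19 is a Saturday, the deadline becomes 2039-11-21 (Monday).
Deadline: 2039-11-21.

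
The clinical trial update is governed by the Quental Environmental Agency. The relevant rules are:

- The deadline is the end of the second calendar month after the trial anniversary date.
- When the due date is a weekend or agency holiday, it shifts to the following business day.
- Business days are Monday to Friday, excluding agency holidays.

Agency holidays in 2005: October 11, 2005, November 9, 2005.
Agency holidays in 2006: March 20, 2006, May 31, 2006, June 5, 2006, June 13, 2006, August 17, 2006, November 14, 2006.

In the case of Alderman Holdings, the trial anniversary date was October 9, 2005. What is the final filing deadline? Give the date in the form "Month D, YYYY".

January 2, 2006

2 months after October 9, 2005 falls in December 2005; the last day of that month is December 31, 2005.
Because December 31, 2005 is a Saturday, the deadline becomes January 2, 2006 (Monday).
The final due date is January 2, 2006.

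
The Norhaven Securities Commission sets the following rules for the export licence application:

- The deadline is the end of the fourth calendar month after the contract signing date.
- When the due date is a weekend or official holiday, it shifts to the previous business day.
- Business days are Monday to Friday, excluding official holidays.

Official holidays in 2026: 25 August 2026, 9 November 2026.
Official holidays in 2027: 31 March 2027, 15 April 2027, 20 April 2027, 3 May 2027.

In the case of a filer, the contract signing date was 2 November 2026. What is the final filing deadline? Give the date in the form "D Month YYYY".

30 March 2027

The fourth month after 2 November 2026 is March 2027, whose last day is 31 March 2027.
31 March 2027 falls on a listed holiday. Rolling to the preceding business day gives 30 March 2027, a Tuesday.
The final due date is 30 March 2027.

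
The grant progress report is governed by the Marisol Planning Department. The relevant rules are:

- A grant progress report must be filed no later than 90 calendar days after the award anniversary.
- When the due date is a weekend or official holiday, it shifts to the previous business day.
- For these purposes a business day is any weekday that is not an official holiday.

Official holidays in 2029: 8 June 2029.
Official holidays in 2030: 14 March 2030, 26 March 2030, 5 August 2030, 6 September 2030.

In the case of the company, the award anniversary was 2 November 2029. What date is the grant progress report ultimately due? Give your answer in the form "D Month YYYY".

Adding 90 calendar days to 2 November 2029 gives 31 January 2030.
31 January 2030 is a Thursday and not a listed holiday, so it stands.
So the filing is due 31 January 2030.

31 January 2030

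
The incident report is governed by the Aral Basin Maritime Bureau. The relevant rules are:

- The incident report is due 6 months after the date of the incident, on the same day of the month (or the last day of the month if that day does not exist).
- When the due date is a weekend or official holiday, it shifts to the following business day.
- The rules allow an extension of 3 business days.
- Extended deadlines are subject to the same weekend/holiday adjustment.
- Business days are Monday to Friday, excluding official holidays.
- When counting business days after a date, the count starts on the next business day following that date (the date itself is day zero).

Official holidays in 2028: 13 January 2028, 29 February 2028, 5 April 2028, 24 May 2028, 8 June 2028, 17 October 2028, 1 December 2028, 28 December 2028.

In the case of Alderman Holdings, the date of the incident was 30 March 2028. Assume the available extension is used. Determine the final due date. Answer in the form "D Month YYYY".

5 October 2028

6 months after 30 March 2028, on the same day of the month, is 30 September 2028.
30 September 2028 is a Saturday; the next business day is 2 October 2028 (Monday).
The 3-business-day extension runs from 2 October 2028 to 5 October 2028.
5 October 2028 falls on a Thursday, which is a business day, so no adjustment is needed.
The final due date is 5 October 2028.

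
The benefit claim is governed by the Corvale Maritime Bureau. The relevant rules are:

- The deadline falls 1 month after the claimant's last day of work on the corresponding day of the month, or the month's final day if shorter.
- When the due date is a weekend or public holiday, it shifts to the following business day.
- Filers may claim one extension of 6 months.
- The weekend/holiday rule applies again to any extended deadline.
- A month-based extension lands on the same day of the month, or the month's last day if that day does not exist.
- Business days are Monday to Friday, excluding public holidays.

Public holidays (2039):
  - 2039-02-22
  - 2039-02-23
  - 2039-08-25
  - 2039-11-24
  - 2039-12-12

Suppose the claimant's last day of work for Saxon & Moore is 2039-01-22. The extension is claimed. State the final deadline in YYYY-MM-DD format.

2039-08-24

Moving 1 month forward from 2039-01-22 on the corresponding day gives 2039-02-22.
2039-02-22 is a listed holiday, so it moves to the next business day, 2039-02-24 (Thursday).
Add 6 months to 2039-02-24: 2039-08-24.
2039-08-24 falls on a Wednesday, which is a business day, so no adjustment is needed.
Final deadline: 2039-08-24.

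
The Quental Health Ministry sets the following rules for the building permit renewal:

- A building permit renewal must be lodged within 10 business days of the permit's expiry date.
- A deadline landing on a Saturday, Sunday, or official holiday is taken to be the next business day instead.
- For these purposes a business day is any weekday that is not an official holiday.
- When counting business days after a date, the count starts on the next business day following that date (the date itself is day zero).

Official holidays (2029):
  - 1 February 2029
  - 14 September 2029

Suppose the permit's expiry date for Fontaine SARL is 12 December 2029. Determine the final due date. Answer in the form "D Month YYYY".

Counting 10 business days after 12 December 2029 (skipping weekends and listed holidays) reaches 26 December 2029.
26 December 2029 (Wednesday) is already a business day.
Final deadline: 26 December 2029.

26 December 2029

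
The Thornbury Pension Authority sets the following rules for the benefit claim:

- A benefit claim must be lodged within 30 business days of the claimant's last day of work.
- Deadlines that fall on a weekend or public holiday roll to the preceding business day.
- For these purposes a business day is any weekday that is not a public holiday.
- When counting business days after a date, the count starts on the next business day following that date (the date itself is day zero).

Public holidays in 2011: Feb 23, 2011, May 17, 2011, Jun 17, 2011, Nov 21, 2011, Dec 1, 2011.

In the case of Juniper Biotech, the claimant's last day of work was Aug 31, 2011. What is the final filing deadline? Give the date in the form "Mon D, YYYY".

Starting the day after Aug 31, 2011 and counting 30 business days lands on Oct 12, 2011.
Since Oct 12, 2011 is a Wednesday and not a holiday, the date is unchanged.
The final due date is Oct 12, 2011.

Oct 12, 2011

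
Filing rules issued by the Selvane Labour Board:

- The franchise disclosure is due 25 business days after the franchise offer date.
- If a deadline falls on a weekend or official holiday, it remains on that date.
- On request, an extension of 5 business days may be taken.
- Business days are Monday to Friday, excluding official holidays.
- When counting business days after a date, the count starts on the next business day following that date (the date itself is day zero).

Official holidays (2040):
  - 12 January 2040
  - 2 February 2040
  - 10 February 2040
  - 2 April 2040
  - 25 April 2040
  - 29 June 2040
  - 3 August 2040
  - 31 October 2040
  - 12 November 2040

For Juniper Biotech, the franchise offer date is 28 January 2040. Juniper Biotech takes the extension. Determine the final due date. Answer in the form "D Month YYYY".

13 March 2040

Counting 25 business days after 28 January 2040 (skipping weekends and listed holidays) reaches 6 March 2040.
6 March 2040 is a Tuesday; no weekend or holiday adjustment applies.
The 5-business-day extension runs from 6 March 2040 to 13 March 2040.
13 March 2040 falls on a Tuesday. The rules make no weekend/holiday allowance, so it remains 13 March 2040.
So the filing is due 13 March 2040.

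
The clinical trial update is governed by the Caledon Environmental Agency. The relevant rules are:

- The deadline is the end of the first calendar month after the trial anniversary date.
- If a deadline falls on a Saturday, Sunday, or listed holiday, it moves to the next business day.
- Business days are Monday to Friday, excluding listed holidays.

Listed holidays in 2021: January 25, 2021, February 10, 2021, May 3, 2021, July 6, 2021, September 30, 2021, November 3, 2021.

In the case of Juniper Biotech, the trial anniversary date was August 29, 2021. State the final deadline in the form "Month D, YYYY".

October 1, 2021

1 month after August 29, 2021 falls in September 2021; the last day of that month is September 30, 2021.
September 30, 2021 is a listed holiday, so it moves to the next business day, October 1, 2021 (Friday).
Deadline: October 1, 2021.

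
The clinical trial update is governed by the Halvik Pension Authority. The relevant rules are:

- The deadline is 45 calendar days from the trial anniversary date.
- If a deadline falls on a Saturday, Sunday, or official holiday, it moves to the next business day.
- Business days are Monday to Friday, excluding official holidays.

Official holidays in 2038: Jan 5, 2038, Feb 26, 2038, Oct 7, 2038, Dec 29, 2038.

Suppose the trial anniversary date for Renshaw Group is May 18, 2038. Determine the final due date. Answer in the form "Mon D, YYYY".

Adding 45 calendar days to May 18, 2038 gives Jul 2, 2038.
Jul 2, 2038 (Friday) is already a business day.
The final due date is Jul 2, 2038.

Jul 2, 2038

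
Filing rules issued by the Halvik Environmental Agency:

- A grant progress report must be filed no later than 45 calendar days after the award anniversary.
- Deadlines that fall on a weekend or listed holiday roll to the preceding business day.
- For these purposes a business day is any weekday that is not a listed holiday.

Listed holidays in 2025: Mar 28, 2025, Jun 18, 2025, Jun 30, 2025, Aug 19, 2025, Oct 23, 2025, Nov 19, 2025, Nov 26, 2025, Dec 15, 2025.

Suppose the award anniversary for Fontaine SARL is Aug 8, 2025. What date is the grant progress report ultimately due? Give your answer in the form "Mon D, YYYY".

From Aug 8, 2025, 45 calendar days later is Sep 22, 2025.
Since Sep 22, 2025 is a Monday and not a holiday, the date is unchanged.
The final due date is Sep 22, 2025.

Sep 22, 2025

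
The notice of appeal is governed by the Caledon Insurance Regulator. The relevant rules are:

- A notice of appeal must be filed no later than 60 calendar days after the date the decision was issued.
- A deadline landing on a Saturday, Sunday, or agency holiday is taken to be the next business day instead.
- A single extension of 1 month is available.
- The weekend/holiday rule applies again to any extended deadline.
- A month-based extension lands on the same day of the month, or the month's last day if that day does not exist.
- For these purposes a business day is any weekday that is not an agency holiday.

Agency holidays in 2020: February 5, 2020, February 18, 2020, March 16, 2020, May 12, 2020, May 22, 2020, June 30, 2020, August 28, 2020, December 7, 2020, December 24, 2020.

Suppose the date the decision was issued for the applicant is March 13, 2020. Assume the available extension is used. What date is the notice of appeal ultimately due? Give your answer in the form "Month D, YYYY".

Adding 60 calendar days to March 13, 2020 gives May 12, 2020.
May 12, 2020 is a listed holiday, so it moves to the next business day, May 13, 2020 (Wednesday).
The 1 month extension carries May 13, 2020 to June 13, 2020.
June 13, 2020 is a Saturday; the next business day is June 15, 2020 (Monday).
The final due date is June 15, 2020.

June 15, 2020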